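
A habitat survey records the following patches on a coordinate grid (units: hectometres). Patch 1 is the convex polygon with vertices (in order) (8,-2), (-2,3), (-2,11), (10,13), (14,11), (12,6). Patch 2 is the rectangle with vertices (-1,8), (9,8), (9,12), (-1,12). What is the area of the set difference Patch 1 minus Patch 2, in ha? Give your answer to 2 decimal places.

|Patch 1| = 162, |Patch 1∩Patch 2| = 37.9167.
|Patch 1 ∖ Patch 2| = |Patch 1| − |Patch 1∩Patch 2| = 162 − 37.9167 = 124.08.

124.08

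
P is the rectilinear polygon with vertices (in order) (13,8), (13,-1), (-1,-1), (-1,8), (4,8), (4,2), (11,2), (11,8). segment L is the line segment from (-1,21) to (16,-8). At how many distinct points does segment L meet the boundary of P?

The segment meets the boundary at (10.138,2), (11.897,-1).

2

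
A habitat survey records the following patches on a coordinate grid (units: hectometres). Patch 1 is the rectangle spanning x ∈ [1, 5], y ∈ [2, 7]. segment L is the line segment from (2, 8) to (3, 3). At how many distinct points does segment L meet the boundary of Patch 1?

The segment meets the boundary at (2.2,7).

1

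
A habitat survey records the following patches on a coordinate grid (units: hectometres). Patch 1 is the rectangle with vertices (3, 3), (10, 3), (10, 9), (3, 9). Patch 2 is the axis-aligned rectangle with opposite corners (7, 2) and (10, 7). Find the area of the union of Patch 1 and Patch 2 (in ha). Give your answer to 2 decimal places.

45.00

By inclusion–exclusion:
Individual areas: |Patch 1| = 42, |Patch 2| = 15.
|Patch 1∩Patch 2|: x∈[7,10], y∈[3,7] → 3·4 = 12.
|Patch 1 ∪ Patch 2| = 57 − 12 = 45.00.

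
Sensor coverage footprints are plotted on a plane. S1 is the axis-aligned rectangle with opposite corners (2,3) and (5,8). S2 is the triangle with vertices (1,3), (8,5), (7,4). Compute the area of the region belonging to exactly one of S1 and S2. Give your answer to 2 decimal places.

15.71

|S1| = 15, |S2| = 2.5, |S1∩S2| = 0.8929.
|S1 △ S2| = |S1| + |S2| − 2·|S1∩S2| = 15 + 2.5 − 1.7857 = 15.71.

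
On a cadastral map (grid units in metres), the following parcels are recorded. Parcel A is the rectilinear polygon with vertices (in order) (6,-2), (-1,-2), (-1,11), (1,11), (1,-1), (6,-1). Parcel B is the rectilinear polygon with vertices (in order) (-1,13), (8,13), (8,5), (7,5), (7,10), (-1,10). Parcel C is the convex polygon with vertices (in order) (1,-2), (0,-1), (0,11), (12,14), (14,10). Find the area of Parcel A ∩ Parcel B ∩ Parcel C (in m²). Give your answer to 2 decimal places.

1.00

The intersection is the polygon with vertices (1,11), (1,10), (0,10), (0,11).
By the shoelace formula its area is 1.00.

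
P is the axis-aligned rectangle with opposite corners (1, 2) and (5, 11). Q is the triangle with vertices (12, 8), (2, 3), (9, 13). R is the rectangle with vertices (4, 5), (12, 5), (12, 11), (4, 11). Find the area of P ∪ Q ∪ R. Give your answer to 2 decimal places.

80.85

By inclusion–exclusion:
Individual areas: |P| = 36, |Q| = 32.5, |R| = 48.
|P∩Q| = 4.1786.
|P∩R|: x∈[4,5], y∈[5,11] → 1·6 = 6.
|Q∩R| = 27.0429.
|P∩Q∩R| = 1.5714.
|P ∪ Q ∪ R| = 116.5 − 37.2214 + 1.5714 = 80.85.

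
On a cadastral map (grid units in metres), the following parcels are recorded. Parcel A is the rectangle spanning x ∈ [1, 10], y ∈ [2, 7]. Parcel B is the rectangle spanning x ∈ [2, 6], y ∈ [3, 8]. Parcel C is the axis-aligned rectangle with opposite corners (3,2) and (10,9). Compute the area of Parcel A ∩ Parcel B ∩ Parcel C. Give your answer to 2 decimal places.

The intersection is the polygon with vertices (6,3), (3,3), (3,7), (6,7).
By the shoelace formula its area is 12.00.

12.00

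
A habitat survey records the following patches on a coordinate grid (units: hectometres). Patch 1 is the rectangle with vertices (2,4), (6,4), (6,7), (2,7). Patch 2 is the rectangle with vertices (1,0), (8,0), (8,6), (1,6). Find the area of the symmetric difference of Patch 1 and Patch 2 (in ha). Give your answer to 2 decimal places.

|Patch 1∩Patch 2|: x∈[2,6], y∈[4,6] → 4·2 = 8.
|Patch 1 △ Patch 2| = |Patch 1| + |Patch 2| − 2·|Patch 1∩Patch 2| = 12 + 42 − 16 = 38.00.

38.00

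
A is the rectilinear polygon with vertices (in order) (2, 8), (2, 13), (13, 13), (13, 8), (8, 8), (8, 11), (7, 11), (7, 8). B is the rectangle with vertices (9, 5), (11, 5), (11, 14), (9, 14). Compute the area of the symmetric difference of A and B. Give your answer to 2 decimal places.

|A| = 52, |B| = 18, |A∩B| = 10.
|A △ B| = |A| + |B| − 2·|A∩B| = 52 + 18 − 20 = 50.00.

50.00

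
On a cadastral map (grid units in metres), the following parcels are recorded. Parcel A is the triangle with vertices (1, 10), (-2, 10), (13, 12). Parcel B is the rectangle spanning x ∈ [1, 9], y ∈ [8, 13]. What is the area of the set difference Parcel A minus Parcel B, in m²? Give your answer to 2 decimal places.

|Parcel A| = 3, |Parcel A∩Parcel B| = 2.1333.
|Parcel A ∖ Parcel B| = |Parcel A| − |Parcel A∩Parcel B| = 3 − 2.1333 = 0.87.

0.87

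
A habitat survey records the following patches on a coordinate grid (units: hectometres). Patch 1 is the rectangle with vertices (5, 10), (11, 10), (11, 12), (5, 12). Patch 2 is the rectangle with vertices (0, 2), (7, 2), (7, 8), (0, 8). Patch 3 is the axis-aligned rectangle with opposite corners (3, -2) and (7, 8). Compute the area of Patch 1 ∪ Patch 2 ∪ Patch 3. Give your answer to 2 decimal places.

70.00

By inclusion–exclusion:
Individual areas: |Patch 1| = 12, |Patch 2| = 42, |Patch 3| = 40.
|Patch 1∩Patch 2| = 0 (no overlap).
|Patch 1∩Patch 3| = 0 (no overlap).
|Patch 2∩Patch 3|: x∈[3,7], y∈[2,8] → 4·6 = 24.
|Patch 1∩Patch 2∩Patch 3| = 0.
|Patch 1 ∪ Patch 2 ∪ Patch 3| = 94 − 24 + 0 = 70.00.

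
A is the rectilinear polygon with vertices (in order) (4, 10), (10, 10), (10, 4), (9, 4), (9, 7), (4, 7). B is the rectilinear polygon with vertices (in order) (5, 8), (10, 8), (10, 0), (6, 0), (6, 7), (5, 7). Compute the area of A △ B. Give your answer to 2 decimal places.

|A| = 21, |B| = 33, |A∩B| = 8.
|A △ B| = |A| + |B| − 2·|A∩B| = 21 + 33 − 16 = 38.00.

38.00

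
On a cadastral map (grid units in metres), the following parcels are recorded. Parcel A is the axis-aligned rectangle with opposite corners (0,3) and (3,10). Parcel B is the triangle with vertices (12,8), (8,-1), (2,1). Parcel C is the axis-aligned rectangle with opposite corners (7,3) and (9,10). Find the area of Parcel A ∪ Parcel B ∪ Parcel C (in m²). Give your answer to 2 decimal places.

61.60

By inclusion–exclusion:
Individual areas: |Parcel A| = 21, |Parcel B| = 31, |Parcel C| = 14.
|Parcel A∩Parcel B| = 0.
|Parcel A∩Parcel C| = 0 (no overlap).
|Parcel B∩Parcel C| = 4.4.
|Parcel A∩Parcel B∩Parcel C| = 0.
|Parcel A ∪ Parcel B ∪ Parcel C| = 66 − 4.4 + 0 = 61.60.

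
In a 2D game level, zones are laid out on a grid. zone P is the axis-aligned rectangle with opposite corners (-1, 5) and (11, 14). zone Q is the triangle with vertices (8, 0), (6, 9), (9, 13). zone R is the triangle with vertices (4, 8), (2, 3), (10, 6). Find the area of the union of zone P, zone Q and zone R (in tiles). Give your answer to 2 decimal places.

116.24

By inclusion–exclusion:
Individual areas: |zone P| = 108, |zone Q| = 17.5, |zone R| = 17.
|zone P∩zone Q| = 13.7607.
|zone P∩zone R| = 12.4667.
|zone Q∩zone R| = 3.0815.
|zone P∩zone Q∩zone R| = 3.0473.
|zone P ∪ zone Q ∪ zone R| = 142.5 − 29.3088 + 3.0473 = 116.24.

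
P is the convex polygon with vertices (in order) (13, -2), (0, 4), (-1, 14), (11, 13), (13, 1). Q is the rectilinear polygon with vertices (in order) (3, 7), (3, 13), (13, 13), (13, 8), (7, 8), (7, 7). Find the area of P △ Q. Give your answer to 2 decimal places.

|P| = 154, |Q| = 54, |P∩Q| = 46.0833.
|P △ Q| = |P| + |Q| − 2·|P∩Q| = 154 + 54 − 92.1667 = 115.83.

115.83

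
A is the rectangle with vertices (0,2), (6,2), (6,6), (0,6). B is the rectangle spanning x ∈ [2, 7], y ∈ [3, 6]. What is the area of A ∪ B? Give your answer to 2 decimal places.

27.00

By inclusion–exclusion:
Individual areas: |A| = 24, |B| = 15.
|A∩B|: x∈[2,6], y∈[3,6] → 4·3 = 12.
|A ∪ B| = 39 − 12 = 27.00.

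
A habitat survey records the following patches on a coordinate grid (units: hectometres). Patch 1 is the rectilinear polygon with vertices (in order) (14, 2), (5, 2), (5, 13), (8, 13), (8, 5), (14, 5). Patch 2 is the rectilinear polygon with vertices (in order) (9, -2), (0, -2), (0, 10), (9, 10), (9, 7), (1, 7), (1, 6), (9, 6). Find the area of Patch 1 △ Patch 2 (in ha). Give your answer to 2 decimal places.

103.00

|Patch 1| = 51, |Patch 2| = 100, |Patch 1∩Patch 2| = 24.
|Patch 1 △ Patch 2| = |Patch 1| + |Patch 2| − 2·|Patch 1∩Patch 2| = 51 + 100 − 48 = 103.00.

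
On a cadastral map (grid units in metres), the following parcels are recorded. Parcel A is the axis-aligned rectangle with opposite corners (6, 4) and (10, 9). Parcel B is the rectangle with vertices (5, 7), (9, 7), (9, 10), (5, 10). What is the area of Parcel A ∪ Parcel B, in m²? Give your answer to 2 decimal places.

By inclusion–exclusion:
Individual areas: |Parcel A| = 20, |Parcel B| = 12.
|Parcel A∩Parcel B|: x∈[6,9], y∈[7,9] → 3·2 = 6.
|Parcel A ∪ Parcel B| = 32 − 6 = 26.00.

26.00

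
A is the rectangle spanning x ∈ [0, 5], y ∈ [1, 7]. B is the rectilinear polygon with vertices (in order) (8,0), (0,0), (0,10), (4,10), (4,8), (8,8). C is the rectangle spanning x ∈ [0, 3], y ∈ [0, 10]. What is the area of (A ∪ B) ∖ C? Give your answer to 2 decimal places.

42.00

|A ∪ B| = 72.
|(A ∪ B) ∩ C| = 30.
|(A ∪ B) ∖ C| = 72 − 30 = 42.00.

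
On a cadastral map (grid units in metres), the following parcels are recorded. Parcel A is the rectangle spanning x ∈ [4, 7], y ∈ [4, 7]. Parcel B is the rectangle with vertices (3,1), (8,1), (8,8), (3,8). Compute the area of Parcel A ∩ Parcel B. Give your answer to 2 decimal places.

9.00

|Parcel A∩Parcel B|: x∈[4,7], y∈[4,7] → 3·3 = 9.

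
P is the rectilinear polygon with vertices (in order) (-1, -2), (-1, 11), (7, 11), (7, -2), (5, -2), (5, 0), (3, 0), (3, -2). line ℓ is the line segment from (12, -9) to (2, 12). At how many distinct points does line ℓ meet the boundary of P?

2

The segment meets the boundary at (2.476,11), (7,1.5).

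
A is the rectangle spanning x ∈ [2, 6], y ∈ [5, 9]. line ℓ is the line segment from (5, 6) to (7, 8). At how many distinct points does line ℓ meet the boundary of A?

The segment meets the boundary at (6,7).

1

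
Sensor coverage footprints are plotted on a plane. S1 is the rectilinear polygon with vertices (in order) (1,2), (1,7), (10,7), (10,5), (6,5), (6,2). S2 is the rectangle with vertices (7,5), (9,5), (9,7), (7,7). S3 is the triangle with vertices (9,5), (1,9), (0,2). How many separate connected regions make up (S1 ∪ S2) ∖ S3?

2

(S1 ∪ S2) ∖ S3 splits into 2 disjoint pieces (area 6, area 5.8333).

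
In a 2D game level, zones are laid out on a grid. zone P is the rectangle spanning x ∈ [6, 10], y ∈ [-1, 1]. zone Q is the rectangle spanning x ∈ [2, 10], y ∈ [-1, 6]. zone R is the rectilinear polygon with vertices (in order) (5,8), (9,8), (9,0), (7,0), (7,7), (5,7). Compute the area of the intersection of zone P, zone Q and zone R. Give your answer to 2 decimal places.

2.00

The intersection is the polygon with vertices (9,1), (9,0), (7,0), (7,1).
By the shoelace formula its area is 2.00.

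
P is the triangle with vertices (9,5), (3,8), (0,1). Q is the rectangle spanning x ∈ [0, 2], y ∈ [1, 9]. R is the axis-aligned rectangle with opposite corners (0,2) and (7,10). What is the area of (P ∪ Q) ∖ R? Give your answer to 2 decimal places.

3.90

|P ∪ Q| = 37.7222.
|(P ∪ Q) ∩ R| = 33.8194.
|(P ∪ Q) ∖ R| = 37.7222 − 33.8194 = 3.90.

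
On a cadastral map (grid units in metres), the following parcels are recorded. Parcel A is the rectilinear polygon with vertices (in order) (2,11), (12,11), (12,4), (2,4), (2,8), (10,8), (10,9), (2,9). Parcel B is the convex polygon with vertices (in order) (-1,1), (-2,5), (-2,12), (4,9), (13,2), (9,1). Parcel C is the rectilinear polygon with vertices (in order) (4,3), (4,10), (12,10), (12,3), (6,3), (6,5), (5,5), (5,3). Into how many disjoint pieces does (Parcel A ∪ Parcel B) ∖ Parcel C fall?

(Parcel A ∪ Parcel B) ∖ Parcel C is a single connected region.

1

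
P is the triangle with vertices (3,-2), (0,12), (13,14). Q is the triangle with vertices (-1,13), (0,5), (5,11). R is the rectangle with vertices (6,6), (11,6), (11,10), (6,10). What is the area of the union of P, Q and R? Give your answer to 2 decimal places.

109.47

By inclusion–exclusion:
Individual areas: |P| = 94, |Q| = 23, |R| = 20.
|P∩Q| = 14.5344.
|P∩R| = 13.
|Q∩R| = 0.
|P∩Q∩R| = 0.
|P ∪ Q ∪ R| = 137 − 27.5344 + 0 = 109.47.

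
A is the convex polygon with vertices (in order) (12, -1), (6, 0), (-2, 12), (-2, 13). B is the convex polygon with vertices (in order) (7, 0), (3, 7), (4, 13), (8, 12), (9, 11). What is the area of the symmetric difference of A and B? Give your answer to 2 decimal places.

63.18

|A| = 39, |B| = 46.5, |A∩B| = 11.1593.
|A △ B| = |A| + |B| − 2·|A∩B| = 39 + 46.5 − 22.3187 = 63.18.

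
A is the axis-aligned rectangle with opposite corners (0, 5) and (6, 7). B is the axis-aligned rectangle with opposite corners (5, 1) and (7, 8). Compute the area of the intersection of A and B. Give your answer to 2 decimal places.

2.00

|A∩B|: x∈[5,6], y∈[5,7] → 1·2 = 2.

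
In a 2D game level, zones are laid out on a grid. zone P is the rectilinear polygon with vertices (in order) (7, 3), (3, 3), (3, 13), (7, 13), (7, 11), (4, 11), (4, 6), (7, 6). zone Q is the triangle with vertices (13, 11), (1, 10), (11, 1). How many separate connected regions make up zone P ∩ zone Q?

zone P ∩ zone Q splits into 2 disjoint pieces (area 2.4583, area 1.0889).

2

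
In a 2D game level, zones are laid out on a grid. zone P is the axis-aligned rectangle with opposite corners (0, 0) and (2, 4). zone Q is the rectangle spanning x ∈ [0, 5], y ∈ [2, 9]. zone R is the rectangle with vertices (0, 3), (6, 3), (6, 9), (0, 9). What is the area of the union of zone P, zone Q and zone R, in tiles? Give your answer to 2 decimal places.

45.00

By inclusion–exclusion:
Individual areas: |zone P| = 8, |zone Q| = 35, |zone R| = 36.
|zone P∩zone Q|: x∈[0,2], y∈[2,4] → 2·2 = 4.
|zone P∩zone R|: x∈[0,2], y∈[3,4] → 2·1 = 2.
|zone Q∩zone R|: x∈[0,5], y∈[3,9] → 5·6 = 30.
|zone P∩zone Q∩zone R| = 2.
|zone P ∪ zone Q ∪ zone R| = 79 − 36 + 2 = 45.00.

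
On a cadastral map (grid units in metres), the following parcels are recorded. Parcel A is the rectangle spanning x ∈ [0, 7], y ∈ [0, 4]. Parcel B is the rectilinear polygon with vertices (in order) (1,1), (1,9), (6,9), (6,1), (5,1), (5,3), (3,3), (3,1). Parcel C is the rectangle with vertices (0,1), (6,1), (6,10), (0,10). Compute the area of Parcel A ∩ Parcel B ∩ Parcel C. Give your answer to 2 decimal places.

11.00

The intersection is the polygon with vertices (6,1), (5,1), (5,3), (3,3), (3,1), (1,1), (1,4), (6,4).
By the shoelace formula its area is 11.00.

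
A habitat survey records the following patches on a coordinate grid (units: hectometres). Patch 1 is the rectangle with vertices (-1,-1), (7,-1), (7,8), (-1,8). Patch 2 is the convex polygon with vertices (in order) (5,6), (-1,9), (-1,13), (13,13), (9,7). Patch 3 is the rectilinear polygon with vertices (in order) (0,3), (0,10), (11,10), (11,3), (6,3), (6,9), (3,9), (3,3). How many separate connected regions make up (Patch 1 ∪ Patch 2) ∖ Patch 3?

2

(Patch 1 ∪ Patch 2) ∖ Patch 3 splits into 2 disjoint pieces (area 55, area 40.25).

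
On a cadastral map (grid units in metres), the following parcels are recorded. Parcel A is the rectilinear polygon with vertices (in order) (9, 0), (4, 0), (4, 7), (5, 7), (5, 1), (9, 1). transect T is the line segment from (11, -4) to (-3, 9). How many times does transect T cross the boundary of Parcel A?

The segment meets the boundary at (4,2.5), (5,1.571), (6.692,0), (5.615,1).

4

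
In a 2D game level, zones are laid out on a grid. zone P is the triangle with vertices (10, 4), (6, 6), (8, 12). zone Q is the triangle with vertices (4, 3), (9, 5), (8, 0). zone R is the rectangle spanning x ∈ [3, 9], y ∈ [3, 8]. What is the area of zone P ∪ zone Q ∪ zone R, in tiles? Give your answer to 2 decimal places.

43.32

By inclusion–exclusion:
Individual areas: |zone P| = 14, |zone Q| = 11.5, |zone R| = 30.
|zone P∩zone Q| = 0.1162.
|zone P∩zone R| = 7.5833.
|zone Q∩zone R| = 4.6.
|zone P∩zone Q∩zone R| = 0.1162.
|zone P ∪ zone Q ∪ zone R| = 55.5 − 12.2995 + 0.1162 = 43.32.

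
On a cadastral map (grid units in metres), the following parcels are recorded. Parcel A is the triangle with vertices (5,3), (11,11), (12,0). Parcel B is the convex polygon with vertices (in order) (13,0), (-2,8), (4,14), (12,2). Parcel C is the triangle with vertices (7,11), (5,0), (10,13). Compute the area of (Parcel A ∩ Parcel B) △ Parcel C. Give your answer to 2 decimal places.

|Parcel A ∩ Parcel B| = 18.2564.
|(Parcel A ∩ Parcel B) ∩ Parcel C| = 1.0763.
|(Parcel A ∩ Parcel B) △ Parcel C| = 18.2564 + 14.5 − 2.1526 = 30.60.

30.60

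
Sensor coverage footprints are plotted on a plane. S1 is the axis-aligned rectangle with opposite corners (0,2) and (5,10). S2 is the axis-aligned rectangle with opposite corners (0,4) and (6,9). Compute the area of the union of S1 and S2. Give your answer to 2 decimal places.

By inclusion–exclusion:
Individual areas: |S1| = 40, |S2| = 30.
|S1∩S2|: x∈[0,5], y∈[4,9] → 5·5 = 25.
|S1 ∪ S2| = 70 − 25 = 45.00.

45.00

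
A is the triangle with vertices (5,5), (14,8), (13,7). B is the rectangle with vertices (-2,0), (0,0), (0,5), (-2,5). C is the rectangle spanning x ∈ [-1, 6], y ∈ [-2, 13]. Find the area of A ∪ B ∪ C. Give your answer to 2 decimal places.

By inclusion–exclusion:
Individual areas: |A| = 3, |B| = 10, |C| = 105.
|A∩B| = 0.
|A∩C| = 0.0417.
|B∩C|: x∈[-1,0], y∈[0,5] → 1·5 = 5.
|A∩B∩C| = 0.
|A ∪ B ∪ C| = 118 − 5.0417 + 0 = 112.96.

112.96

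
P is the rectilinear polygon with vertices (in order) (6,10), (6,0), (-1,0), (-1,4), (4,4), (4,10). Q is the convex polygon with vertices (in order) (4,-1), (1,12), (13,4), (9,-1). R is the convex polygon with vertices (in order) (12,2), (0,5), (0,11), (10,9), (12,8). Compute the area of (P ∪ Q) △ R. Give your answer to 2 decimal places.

|P ∪ Q| = 97.0641.
|(P ∪ Q) ∩ R| = 47.7826.
|(P ∪ Q) △ R| = 97.0641 + 75 − 95.5652 = 76.50.

76.50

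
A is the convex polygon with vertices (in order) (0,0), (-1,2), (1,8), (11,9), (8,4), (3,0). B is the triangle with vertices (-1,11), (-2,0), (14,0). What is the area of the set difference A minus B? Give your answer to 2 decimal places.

|A| = 64.5, |A∩B| = 46.3893.
|A ∖ B| = |A| − |A∩B| = 64.5 − 46.3893 = 18.11.

18.11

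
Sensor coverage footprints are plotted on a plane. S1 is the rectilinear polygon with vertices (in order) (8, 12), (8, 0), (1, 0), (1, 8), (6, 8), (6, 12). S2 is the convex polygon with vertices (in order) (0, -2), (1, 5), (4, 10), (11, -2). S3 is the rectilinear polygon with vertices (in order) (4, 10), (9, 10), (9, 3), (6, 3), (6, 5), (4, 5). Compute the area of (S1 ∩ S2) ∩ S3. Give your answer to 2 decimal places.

The region (S1 ∩ S2) ∩ S3 is the polygon with vertices (5.167,8), (8,3.143), (8,3), (6,3), (6,5), (4,5), (4,8).
By the shoelace formula its area is 9.12.

9.12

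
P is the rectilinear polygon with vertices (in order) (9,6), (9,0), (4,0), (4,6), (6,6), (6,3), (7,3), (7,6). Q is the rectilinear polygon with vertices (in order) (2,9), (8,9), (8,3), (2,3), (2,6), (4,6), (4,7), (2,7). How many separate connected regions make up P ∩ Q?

2

P ∩ Q splits into 2 disjoint pieces (area 6, area 3).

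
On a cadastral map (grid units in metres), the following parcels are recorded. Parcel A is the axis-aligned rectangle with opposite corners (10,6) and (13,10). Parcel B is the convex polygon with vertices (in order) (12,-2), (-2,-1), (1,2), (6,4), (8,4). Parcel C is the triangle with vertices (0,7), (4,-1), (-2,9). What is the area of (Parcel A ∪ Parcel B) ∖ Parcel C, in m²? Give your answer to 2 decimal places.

60.91

|Parcel A ∪ Parcel B| = 61.5.
|(Parcel A ∪ Parcel B) ∩ Parcel C| = 0.5927.
|(Parcel A ∪ Parcel B) ∖ Parcel C| = 61.5 − 0.5927 = 60.91.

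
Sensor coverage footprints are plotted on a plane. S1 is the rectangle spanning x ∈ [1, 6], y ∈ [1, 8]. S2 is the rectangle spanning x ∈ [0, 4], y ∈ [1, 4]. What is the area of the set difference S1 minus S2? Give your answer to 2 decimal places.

26.00

|S1∩S2|: x∈[1,4], y∈[1,4] → 3·3 = 9.
|S1| = 35.
|S1 ∖ S2| = |S1| − |S1∩S2| = 35 − 9 = 26.00.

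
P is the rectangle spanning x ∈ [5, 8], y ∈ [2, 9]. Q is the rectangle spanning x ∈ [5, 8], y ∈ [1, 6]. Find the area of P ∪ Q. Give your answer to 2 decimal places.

By inclusion–exclusion:
Individual areas: |P| = 21, |Q| = 15.
|P∩Q|: x∈[5,8], y∈[2,6] → 3·4 = 12.
|P ∪ Q| = 36 − 12 = 24.00.

24.00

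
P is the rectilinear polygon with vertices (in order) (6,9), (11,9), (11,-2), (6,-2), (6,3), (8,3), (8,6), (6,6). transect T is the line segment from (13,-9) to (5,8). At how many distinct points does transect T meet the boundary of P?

2

The segment meets the boundary at (7.353,3), (9.706,-2).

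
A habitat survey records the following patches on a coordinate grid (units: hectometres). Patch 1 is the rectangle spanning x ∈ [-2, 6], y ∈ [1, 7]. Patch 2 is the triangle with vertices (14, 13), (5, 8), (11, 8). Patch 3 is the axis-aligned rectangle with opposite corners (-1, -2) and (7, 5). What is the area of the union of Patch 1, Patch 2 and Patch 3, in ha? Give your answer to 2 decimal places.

By inclusion–exclusion:
Individual areas: |Patch 1| = 48, |Patch 2| = 15, |Patch 3| = 56.
|Patch 1∩Patch 2| = 0.
|Patch 1∩Patch 3|: x∈[-1,6], y∈[1,5] → 7·4 = 28.
|Patch 2∩Patch 3| = 0.
|Patch 1∩Patch 2∩Patch 3| = 0.
|Patch 1 ∪ Patch 2 ∪ Patch 3| = 119 − 28 + 0 = 91.00.

91.00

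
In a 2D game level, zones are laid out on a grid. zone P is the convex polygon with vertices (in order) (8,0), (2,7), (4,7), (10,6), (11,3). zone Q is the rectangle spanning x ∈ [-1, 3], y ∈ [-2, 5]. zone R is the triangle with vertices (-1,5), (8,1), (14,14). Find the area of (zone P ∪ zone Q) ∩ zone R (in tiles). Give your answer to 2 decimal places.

28.55

|zone P ∪ zone Q| = 60.
|(zone P ∪ zone Q) ∩ zone R| = 28.55.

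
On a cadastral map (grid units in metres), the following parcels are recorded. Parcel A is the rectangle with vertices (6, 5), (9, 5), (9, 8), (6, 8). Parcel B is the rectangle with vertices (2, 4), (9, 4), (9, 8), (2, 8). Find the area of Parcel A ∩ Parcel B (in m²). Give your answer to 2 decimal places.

9.00

|Parcel A∩Parcel B|: x∈[6,9], y∈[5,8] → 3·3 = 9.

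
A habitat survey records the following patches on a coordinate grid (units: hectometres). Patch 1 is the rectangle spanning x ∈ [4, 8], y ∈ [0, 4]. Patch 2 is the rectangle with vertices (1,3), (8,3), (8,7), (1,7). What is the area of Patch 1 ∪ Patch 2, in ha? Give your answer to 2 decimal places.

By inclusion–exclusion:
Individual areas: |Patch 1| = 16, |Patch 2| = 28.
|Patch 1∩Patch 2|: x∈[4,8], y∈[3,4] → 4·1 = 4.
|Patch 1 ∪ Patch 2| = 44 − 4 = 40.00.

40.00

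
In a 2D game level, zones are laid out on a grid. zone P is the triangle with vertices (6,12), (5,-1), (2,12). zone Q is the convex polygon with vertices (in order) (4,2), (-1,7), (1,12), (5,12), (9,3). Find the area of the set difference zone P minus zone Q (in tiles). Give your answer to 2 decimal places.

|zone P| = 26, |zone P∩zone Q| = 23.5116.
|zone P ∖ zone Q| = |zone P| − |zone P∩zone Q| = 26 − 23.5116 = 2.49.

2.49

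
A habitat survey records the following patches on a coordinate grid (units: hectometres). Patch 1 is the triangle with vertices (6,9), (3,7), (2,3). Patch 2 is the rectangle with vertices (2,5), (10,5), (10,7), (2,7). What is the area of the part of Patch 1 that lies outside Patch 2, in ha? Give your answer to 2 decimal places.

2.50

|Patch 1| = 5, |Patch 1∩Patch 2| = 2.5.
|Patch 1 ∖ Patch 2| = |Patch 1| − |Patch 1∩Patch 2| = 5 − 2.5 = 2.50.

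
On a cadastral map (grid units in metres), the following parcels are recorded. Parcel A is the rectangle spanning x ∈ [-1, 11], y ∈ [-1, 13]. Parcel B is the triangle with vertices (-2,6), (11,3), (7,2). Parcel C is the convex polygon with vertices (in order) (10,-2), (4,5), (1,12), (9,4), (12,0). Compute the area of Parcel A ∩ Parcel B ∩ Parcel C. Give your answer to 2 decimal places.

The intersection is the polygon with vertices (9.488,3.349), (9.947,2.737), (7,2), (6.308,2.308), (4.411,4.521).
By the shoelace formula its area is 6.43.

6.43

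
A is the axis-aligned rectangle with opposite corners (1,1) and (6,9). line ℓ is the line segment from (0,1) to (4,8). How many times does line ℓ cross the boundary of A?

The segment meets the boundary at (1,2.75).

1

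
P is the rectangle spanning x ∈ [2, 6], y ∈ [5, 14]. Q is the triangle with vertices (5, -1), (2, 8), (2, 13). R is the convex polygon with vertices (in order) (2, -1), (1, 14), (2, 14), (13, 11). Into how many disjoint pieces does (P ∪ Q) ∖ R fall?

(P ∪ Q) ∖ R splits into 2 disjoint pieces (area 2.1818, area 0.3789).

2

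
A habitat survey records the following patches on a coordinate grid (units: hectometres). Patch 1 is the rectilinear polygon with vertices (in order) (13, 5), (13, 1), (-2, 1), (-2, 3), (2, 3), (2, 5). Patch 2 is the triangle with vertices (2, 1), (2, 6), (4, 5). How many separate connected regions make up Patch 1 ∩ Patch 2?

Patch 1 ∩ Patch 2 is a single connected region.

1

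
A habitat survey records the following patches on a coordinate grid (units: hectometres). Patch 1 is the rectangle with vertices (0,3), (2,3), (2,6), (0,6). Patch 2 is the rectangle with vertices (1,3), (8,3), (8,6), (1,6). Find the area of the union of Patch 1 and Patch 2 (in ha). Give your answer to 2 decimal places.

By inclusion–exclusion:
Individual areas: |Patch 1| = 6, |Patch 2| = 21.
|Patch 1∩Patch 2|: x∈[1,2], y∈[3,6] → 1·3 = 3.
|Patch 1 ∪ Patch 2| = 27 − 3 = 24.00.

24.00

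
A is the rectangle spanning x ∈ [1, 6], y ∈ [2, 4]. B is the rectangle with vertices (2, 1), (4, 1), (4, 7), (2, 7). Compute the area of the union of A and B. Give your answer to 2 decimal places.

By inclusion–exclusion:
Individual areas: |A| = 10, |B| = 12.
|A∩B|: x∈[2,4], y∈[2,4] → 2·2 = 4.
|A ∪ B| = 22 − 4 = 18.00.

18.00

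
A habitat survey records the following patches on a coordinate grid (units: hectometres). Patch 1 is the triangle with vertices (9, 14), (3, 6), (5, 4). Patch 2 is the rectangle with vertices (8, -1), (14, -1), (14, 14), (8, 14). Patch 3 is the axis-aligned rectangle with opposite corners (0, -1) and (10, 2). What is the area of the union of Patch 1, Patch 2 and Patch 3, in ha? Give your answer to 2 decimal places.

By inclusion–exclusion:
Individual areas: |Patch 1| = 14, |Patch 2| = 90, |Patch 3| = 30.
|Patch 1∩Patch 2| = 0.5833.
|Patch 1∩Patch 3| = 0.
|Patch 2∩Patch 3|: x∈[8,10], y∈[-1,2] → 2·3 = 6.
|Patch 1∩Patch 2∩Patch 3| = 0.
|Patch 1 ∪ Patch 2 ∪ Patch 3| = 134 − 6.5833 + 0 = 127.42.

127.42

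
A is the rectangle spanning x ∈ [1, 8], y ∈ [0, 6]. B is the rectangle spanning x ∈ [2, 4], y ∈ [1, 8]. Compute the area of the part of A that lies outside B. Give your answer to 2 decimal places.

32.00

|A∩B|: x∈[2,4], y∈[1,6] → 2·5 = 10.
|A| = 42.
|A ∖ B| = |A| − |A∩B| = 42 − 10 = 32.00.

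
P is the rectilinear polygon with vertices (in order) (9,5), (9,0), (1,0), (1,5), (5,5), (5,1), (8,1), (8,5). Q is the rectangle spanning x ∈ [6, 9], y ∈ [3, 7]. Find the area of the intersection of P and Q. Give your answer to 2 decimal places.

2.00

The intersection is the polygon with vertices (9,3), (8,3), (8,5), (9,5).
By the shoelace formula its area is 2.00.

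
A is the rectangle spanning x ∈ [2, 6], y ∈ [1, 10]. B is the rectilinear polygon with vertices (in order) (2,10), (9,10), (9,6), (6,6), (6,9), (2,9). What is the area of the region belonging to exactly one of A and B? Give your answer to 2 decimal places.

|A| = 36, |B| = 16, |A∩B| = 4.
|A △ B| = |A| + |B| − 2·|A∩B| = 36 + 16 − 8 = 44.00.

44.00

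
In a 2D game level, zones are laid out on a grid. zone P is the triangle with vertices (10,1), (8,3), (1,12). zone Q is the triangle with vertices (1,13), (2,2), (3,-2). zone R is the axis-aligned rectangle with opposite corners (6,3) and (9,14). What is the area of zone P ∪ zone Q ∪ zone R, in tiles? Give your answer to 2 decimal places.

37.66

By inclusion–exclusion:
Individual areas: |zone P| = 2, |zone Q| = 3.5, |zone R| = 33.
|zone P∩zone Q| = 0.0005.
|zone P∩zone R| = 0.8427.
|zone Q∩zone R| = 0.
|zone P∩zone Q∩zone R| = 0.
|zone P ∪ zone Q ∪ zone R| = 38.5 − 0.8432 + 0 = 37.66.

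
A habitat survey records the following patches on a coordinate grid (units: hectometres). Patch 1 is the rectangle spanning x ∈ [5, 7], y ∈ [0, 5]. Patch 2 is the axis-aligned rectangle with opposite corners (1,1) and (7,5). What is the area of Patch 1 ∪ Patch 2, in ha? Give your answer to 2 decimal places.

By inclusion–exclusion:
Individual areas: |Patch 1| = 10, |Patch 2| = 24.
|Patch 1∩Patch 2|: x∈[5,7], y∈[1,5] → 2·4 = 8.
|Patch 1 ∪ Patch 2| = 34 − 8 = 26.00.

26.00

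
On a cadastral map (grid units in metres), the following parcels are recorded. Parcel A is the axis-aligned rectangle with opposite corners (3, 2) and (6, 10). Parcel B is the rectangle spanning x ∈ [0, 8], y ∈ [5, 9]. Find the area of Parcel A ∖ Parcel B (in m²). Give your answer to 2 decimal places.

12.00

|Parcel A∩Parcel B|: x∈[3,6], y∈[5,9] → 3·4 = 12.
|Parcel A| = 24.
|Parcel A ∖ Parcel B| = |Parcel A| − |Parcel A∩Parcel B| = 24 − 12 = 12.00.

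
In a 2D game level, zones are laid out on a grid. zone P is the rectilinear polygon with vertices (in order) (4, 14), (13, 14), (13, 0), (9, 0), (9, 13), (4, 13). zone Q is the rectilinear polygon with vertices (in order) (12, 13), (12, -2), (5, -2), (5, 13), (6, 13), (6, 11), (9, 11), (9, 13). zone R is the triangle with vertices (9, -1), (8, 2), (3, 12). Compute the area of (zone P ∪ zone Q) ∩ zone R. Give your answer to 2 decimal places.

2.17

The region (zone P ∪ zone Q) ∩ zone R is the polygon with vertices (5,8), (8,2), (9,-1), (5,7.667).
By the shoelace formula its area is 2.17.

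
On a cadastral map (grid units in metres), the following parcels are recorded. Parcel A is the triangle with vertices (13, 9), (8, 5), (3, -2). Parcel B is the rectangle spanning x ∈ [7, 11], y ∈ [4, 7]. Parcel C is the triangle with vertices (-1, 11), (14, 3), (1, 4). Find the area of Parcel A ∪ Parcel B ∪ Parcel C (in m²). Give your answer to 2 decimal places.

By inclusion–exclusion:
Individual areas: |Parcel A| = 7.5, |Parcel B| = 12, |Parcel C| = 44.5.
|Parcel A∩Parcel B| = 3.2935.
|Parcel A∩Parcel C| = 2.4923.
|Parcel B∩Parcel C| = 6.6667.
|Parcel A∩Parcel B∩Parcel C| = 1.9351.
|Parcel A ∪ Parcel B ∪ Parcel C| = 64 − 12.4525 + 1.9351 = 53.48.

53.48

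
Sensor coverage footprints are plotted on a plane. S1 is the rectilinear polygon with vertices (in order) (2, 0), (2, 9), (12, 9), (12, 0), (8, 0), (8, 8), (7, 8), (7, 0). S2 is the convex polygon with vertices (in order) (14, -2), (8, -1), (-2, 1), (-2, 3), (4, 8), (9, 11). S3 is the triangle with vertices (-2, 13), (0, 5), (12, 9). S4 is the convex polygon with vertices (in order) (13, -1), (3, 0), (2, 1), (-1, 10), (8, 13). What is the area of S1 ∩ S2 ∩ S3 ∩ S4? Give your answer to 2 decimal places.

10.68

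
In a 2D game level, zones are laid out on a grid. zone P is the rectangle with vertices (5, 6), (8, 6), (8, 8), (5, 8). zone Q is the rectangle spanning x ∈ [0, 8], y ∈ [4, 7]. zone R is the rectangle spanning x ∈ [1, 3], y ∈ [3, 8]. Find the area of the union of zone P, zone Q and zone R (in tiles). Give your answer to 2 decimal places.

31.00

By inclusion–exclusion:
Individual areas: |zone P| = 6, |zone Q| = 24, |zone R| = 10.
|zone P∩zone Q|: x∈[5,8], y∈[6,7] → 3·1 = 3.
|zone P∩zone R| = 0 (no overlap).
|zone Q∩zone R|: x∈[1,3], y∈[4,7] → 2·3 = 6.
|zone P∩zone Q∩zone R| = 0.
|zone P ∪ zone Q ∪ zone R| = 40 − 9 + 0 = 31.00.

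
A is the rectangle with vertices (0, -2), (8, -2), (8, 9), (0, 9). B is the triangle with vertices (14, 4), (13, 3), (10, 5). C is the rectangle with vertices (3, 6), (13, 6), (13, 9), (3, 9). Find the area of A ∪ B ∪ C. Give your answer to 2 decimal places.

105.50

By inclusion–exclusion:
Individual areas: |A| = 88, |B| = 2.5, |C| = 30.
|A∩B| = 0.
|A∩C|: x∈[3,8], y∈[6,9] → 5·3 = 15.
|B∩C| = 0.
|A∩B∩C| = 0.
|A ∪ B ∪ C| = 120.5 − 15 + 0 = 105.50.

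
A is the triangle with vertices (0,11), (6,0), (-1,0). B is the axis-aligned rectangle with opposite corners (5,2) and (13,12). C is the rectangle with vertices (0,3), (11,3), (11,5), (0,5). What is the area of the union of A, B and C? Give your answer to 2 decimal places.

By inclusion–exclusion:
Individual areas: |A| = 38.5, |B| = 80, |C| = 22.
|A∩B| = 0.
|A∩C| = 7.6364.
|B∩C|: x∈[5,11], y∈[3,5] → 6·2 = 12.
|A∩B∩C| = 0.
|A ∪ B ∪ C| = 140.5 − 19.6364 + 0 = 120.86.

120.86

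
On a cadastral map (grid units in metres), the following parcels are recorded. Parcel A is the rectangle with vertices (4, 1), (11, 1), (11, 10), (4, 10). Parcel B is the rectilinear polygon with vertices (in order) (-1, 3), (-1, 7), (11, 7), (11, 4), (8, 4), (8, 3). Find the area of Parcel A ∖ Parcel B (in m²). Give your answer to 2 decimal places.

38.00

|Parcel A| = 63, |Parcel A∩Parcel B| = 25.
|Parcel A ∖ Parcel B| = |Parcel A| − |Parcel A∩Parcel B| = 63 − 25 = 38.00.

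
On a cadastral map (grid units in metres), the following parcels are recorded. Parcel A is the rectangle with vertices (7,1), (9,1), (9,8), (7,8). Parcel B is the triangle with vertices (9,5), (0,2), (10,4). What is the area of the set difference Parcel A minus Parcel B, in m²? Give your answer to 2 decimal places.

|Parcel A| = 14, |Parcel A∩Parcel B| = 2.1333.
|Parcel A ∖ Parcel B| = |Parcel A| − |Parcel A∩Parcel B| = 14 − 2.1333 = 11.87.

11.87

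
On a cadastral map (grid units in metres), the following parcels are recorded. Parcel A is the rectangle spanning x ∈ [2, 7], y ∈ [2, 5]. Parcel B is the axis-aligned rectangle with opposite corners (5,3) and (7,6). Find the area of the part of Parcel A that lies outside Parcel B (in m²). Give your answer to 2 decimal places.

|Parcel A∩Parcel B|: x∈[5,7], y∈[3,5] → 2·2 = 4.
|Parcel A| = 15.
|Parcel A ∖ Parcel B| = |Parcel A| − |Parcel A∩Parcel B| = 15 − 4 = 11.00.

11.00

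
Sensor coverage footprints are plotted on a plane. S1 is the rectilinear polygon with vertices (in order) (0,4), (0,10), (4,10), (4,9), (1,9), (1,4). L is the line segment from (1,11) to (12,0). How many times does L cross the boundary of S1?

The segment meets the boundary at (3,9), (2,10).

2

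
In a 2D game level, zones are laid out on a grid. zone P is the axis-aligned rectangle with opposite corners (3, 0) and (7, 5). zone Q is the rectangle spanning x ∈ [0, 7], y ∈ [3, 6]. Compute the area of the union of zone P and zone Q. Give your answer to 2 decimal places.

33.00

By inclusion–exclusion:
Individual areas: |zone P| = 20, |zone Q| = 21.
|zone P∩zone Q|: x∈[3,7], y∈[3,5] → 4·2 = 8.
|zone P ∪ zone Q| = 41 − 8 = 33.00.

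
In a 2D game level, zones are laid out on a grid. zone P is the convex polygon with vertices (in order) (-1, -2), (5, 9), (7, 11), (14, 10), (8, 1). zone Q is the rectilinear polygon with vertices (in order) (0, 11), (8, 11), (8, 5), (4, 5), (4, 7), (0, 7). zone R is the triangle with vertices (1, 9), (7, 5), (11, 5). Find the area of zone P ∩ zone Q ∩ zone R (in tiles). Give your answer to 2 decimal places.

4.92

The intersection is the polygon with vertices (8,5), (7,5), (4,7), (3.933,7.044), (4.284,7.687), (8,6.2).
By the shoelace formula its area is 4.92.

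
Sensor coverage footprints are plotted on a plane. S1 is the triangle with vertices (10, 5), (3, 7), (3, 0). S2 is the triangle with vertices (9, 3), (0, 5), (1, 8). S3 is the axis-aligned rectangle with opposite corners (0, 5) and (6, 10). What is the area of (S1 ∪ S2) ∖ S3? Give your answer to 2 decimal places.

21.05

|S1 ∪ S2| = 32.0154.
|(S1 ∪ S2) ∩ S3| = 10.9643.
|(S1 ∪ S2) ∖ S3| = 32.0154 − 10.9643 = 21.05.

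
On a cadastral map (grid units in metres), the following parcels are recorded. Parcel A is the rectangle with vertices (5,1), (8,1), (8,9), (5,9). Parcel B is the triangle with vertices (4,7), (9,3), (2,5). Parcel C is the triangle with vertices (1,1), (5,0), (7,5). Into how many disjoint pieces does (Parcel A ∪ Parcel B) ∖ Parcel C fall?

(Parcel A ∪ Parcel B) ∖ Parcel C is a single connected region.

1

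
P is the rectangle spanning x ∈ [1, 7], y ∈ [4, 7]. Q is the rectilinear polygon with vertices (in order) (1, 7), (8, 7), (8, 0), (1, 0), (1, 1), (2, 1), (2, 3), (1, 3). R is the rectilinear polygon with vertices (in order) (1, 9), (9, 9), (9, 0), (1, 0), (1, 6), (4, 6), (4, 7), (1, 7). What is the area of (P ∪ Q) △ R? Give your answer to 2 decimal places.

|P ∪ Q| = 47.
|(P ∪ Q) ∩ R| = 44.
|(P ∪ Q) △ R| = 47 + 69 − 88 = 28.00.

28.00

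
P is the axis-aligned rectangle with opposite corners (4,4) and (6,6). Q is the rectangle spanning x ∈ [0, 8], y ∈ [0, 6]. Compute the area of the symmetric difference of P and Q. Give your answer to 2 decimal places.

|P∩Q|: x∈[4,6], y∈[4,6] → 2·2 = 4.
|P △ Q| = |P| + |Q| − 2·|P∩Q| = 4 + 48 − 8 = 44.00.

44.00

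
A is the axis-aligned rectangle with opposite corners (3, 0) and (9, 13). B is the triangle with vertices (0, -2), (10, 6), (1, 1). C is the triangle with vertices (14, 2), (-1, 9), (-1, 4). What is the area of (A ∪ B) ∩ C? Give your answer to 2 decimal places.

16.00

The region (A ∪ B) ∩ C is the polygon with vertices (3,7.133), (9,4.333), (9,2.667), (3,3.467).
By the shoelace formula its area is 16.00.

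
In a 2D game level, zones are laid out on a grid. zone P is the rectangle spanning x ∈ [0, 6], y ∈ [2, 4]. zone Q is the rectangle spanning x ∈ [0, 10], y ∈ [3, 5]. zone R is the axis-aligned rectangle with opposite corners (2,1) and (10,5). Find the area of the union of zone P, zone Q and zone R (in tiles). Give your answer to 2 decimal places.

38.00

By inclusion–exclusion:
Individual areas: |zone P| = 12, |zone Q| = 20, |zone R| = 32.
|zone P∩zone Q|: x∈[0,6], y∈[3,4] → 6·1 = 6.
|zone P∩zone R|: x∈[2,6], y∈[2,4] → 4·2 = 8.
|zone Q∩zone R|: x∈[2,10], y∈[3,5] → 8·2 = 16.
|zone P∩zone Q∩zone R| = 4.
|zone P ∪ zone Q ∪ zone R| = 64 − 30 + 4 = 38.00.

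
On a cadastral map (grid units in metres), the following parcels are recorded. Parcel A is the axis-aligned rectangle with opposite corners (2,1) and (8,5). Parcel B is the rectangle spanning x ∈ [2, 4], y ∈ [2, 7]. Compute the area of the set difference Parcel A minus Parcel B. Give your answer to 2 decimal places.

|Parcel A∩Parcel B|: x∈[2,4], y∈[2,5] → 2·3 = 6.
|Parcel A| = 24.
|Parcel A ∖ Parcel B| = |Parcel A| − |Parcel A∩Parcel B| = 24 − 6 = 18.00.

18.00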